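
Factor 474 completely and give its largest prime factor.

79

474 = 2 · 237
237 = 3 · 79
79 is prime.
So 474 = 2 · 3 · 79; the largest prime factor is 79.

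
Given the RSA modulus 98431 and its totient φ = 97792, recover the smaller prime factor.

φ(n) = (p−1)(q−1) = n − (p+q) + 1, so p + q = 98431 − 97792 + 1 = 640.
p and q are the roots of t² − 640t + 98431 = 0.
Discriminant: 640² − 4·98431 = 409600 − 393724 = 15876; √15876 = 126.
q = (640 − 126)/2 = 257, p = (640 + 126)/2 = 383.
Check: 257 · 383 = 98431.

257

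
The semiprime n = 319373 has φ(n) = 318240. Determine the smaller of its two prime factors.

φ(n) = (p−1)(q−1) = n − (p+q) + 1, so p + q = 319373 − 318240 + 1 = 1134.
p and q are the roots of t² − 1134t + 319373 = 0.
Discriminant: 1134² − 4·319373 = 1285956 − 1277492 = 8464; √8464 = 92.
q = (1134 − 92)/2 = 521, p = (1134 + 92)/2 = 613.
Check: 521 · 613 = 319373.

521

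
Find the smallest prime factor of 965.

965 is odd.
Digit sum 20, not divisible by 3.
Ends in 5: divisible by 5.

5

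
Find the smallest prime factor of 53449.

11

53449 is odd.
Digit sum 25, not divisible by 3.
Ends in 9: not divisible by 5.
7: 53449 = 7·7635 + 4
11: 53449 = 11·4859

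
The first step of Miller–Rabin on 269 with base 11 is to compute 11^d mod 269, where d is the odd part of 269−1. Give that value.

268

269 − 1 = 268 = 2^2 · 67, so d = 67.
11^1 ≡ 11 (mod 269)
11^2 ≡ 11^2 = 121 ≡ 121 (mod 269)
11^4 ≡ 121^2 = 14641 ≡ 115 (mod 269)
11^8 ≡ 115^2 = 13225 ≡ 44 (mod 269)
11^16 ≡ 44^2 = 1936 ≡ 53 (mod 269)
11^32 ≡ 53^2 = 2809 ≡ 119 (mod 269)
11^64 ≡ 119^2 = 14161 ≡ 173 (mod 269)
67 = 64 + 2 + 1 in binary powers of 2.
So 11^67 ≡ 173 · 121 · 11 ≡ 268 (mod 269).
Since 11^d ≡ 268 (mod 269), base 11 does not prove 269 composite.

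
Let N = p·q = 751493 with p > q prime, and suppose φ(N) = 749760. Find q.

φ(n) = (p−1)(q−1) = n − (p+q) + 1, so p + q = 751493 − 749760 + 1 = 1734.
p and q are the roots of t² − 1734t + 751493 = 0.
Discriminant: 1734² − 4·751493 = 3006756 − 3005972 = 784; √784 = 28.
q = (1734 − 28)/2 = 853, p = (1734 + 28)/2 = 881.
Check: 853 · 881 = 751493.

853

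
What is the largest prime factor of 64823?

83

64823 = 11 · 5893
5893 = 71 · 83
83 is prime.
So 64823 = 11 · 71 · 83; the largest prime factor is 83.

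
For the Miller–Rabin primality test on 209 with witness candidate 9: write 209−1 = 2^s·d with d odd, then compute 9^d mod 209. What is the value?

25

209 − 1 = 208 = 2^4 · 13, so d = 13.
9^1 ≡ 9 (mod 209)
9^2 ≡ 9^2 = 81 ≡ 81 (mod 209)
9^4 ≡ 81^2 = 6561 ≡ 82 (mod 209)
9^8 ≡ 82^2 = 6724 ≡ 36 (mod 209)
13 = 8 + 4 + 1 in binary powers of 2.
So 9^13 ≡ 36 · 82 · 9 ≡ 25 (mod 209).
Squaring chain: 25 → 207 → 4 → 16; never reaches −1, so base 9 is a Miller–Rabin witness that 209 is composite.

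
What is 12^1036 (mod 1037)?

12^1 ≡ 12 (mod 1037)
12^2 ≡ 12^2 = 144 ≡ 144 (mod 1037)
12^4 ≡ 144^2 = 20736 ≡ 1033 (mod 1037)
12^8 ≡ 1033^2 = 1067089 ≡ 16 (mod 1037)
12^16 ≡ 16^2 = 256 ≡ 256 (mod 1037)
12^32 ≡ 256^2 = 65536 ≡ 205 (mod 1037)
12^64 ≡ 205^2 = 42025 ≡ 545 (mod 1037)
12^128 ≡ 545^2 = 297025 ≡ 443 (mod 1037)
12^256 ≡ 443^2 = 196249 ≡ 256 (mod 1037)
12^512 ≡ 256^2 = 65536 ≡ 205 (mod 1037)
12^1024 ≡ 205^2 = 42025 ≡ 545 (mod 1037)
1036 = 1024 + 8 + 4 in binary powers of 2.
So 12^1036 ≡ 545 · 16 · 1033 ≡ 378 (mod 1037).
Since 378 ≠ 1, base 12 is a Fermat witness: 1037 is composite.

378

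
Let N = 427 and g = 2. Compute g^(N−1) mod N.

64

2^1 ≡ 2 (mod 427)
2^2 ≡ 2^2 = 4 ≡ 4 (mod 427)
2^4 ≡ 4^2 = 16 ≡ 16 (mod 427)
2^8 ≡ 16^2 = 256 ≡ 256 (mod 427)
2^16 ≡ 256^2 = 65536 ≡ 205 (mod 427)
2^32 ≡ 205^2 = 42025 ≡ 179 (mod 427)
2^64 ≡ 179^2 = 32041 ≡ 16 (mod 427)
2^128 ≡ 16^2 = 256 ≡ 256 (mod 427)
2^256 ≡ 256^2 = 65536 ≡ 205 (mod 427)
426 = 256 + 128 + 32 + 8 + 2 in binary powers of 2.
So 2^426 ≡ 205 · 256 · 179 · 256 · 4 ≡ 64 (mod 427).
Since 64 ≠ 1, base 2 is a Fermat witness: 427 is composite.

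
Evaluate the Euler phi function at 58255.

Factor: 58255 = 5 · 61 · 191.
φ(58255) = (5−1) · (61−1) · (191−1) = 4 · 60 · 190 = 45600.

45600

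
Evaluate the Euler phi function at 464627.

Factor: 464627 = 17 · 151 · 181.
φ(464627) = (17−1) · (151−1) · (181−1) = 16 · 150 · 180 = 432000.

432000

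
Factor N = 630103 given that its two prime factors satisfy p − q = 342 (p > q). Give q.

641

Since p = q + 342, we have 630103 = q(q + 342), so q² + 342q − 630103 = 0.
Discriminant: 342² + 4·630103 = 116964 + 2520412 = 2637376; √2637376 = 1624.
q = (−342 + 1624)/2 = 641, and p = q + 342 = 983.
Check: 641 · 983 = 630103.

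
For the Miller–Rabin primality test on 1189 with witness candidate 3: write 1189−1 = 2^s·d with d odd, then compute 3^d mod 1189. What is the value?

495

1189 − 1 = 1188 = 2^2 · 297, so d = 297.
3^1 ≡ 3 (mod 1189)
3^2 ≡ 3^2 = 9 ≡ 9 (mod 1189)
3^4 ≡ 9^2 = 81 ≡ 81 (mod 1189)
3^8 ≡ 81^2 = 6561 ≡ 616 (mod 1189)
3^16 ≡ 616^2 = 379456 ≡ 165 (mod 1189)
3^32 ≡ 165^2 = 27225 ≡ 1067 (mod 1189)
3^64 ≡ 1067^2 = 1138489 ≡ 616 (mod 1189)
3^128 ≡ 616^2 = 379456 ≡ 165 (mod 1189)
3^256 ≡ 165^2 = 27225 ≡ 1067 (mod 1189)
297 = 256 + 32 + 8 + 1 in binary powers of 2.
So 3^297 ≡ 1067 · 1067 · 616 · 3 ≡ 495 (mod 1189).
Squaring chain: 495 → 91; never reaches −1, so base 3 is a Miller–Rabin witness that 1189 is composite.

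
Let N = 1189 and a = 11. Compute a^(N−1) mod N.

11^1 ≡ 11 (mod 1189)
11^2 ≡ 11^2 = 121 ≡ 121 (mod 1189)
11^4 ≡ 121^2 = 14641 ≡ 373 (mod 1189)
11^8 ≡ 373^2 = 139129 ≡ 16 (mod 1189)
11^16 ≡ 16^2 = 256 ≡ 256 (mod 1189)
11^32 ≡ 256^2 = 65536 ≡ 141 (mod 1189)
11^64 ≡ 141^2 = 19881 ≡ 857 (mod 1189)
11^128 ≡ 857^2 = 734449 ≡ 836 (mod 1189)
11^256 ≡ 836^2 = 698896 ≡ 953 (mod 1189)
11^512 ≡ 953^2 = 908209 ≡ 1002 (mod 1189)
11^1024 ≡ 1002^2 = 1004004 ≡ 488 (mod 1189)
1188 = 1024 + 128 + 32 + 4 in binary powers of 2.
So 11^1188 ≡ 488 · 836 · 141 · 373 ≡ 1009 (mod 1189).
Since 1009 ≠ 1, base 11 is a Fermat witness: 1189 is composite.

1009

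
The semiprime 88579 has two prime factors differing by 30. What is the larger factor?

313

Since p = q + 30, we have 88579 = q(q + 30), so q² + 30q − 88579 = 0.
Discriminant: 30² + 4·88579 = 900 + 354316 = 355216; √355216 = 596.
q = (−30 + 596)/2 = 283, and p = q + 30 = 313.
Check: 283 · 313 = 88579.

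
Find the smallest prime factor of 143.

143 is odd.
Digit sum 8, not divisible by 3.
Ends in 3: not divisible by 5.
7: 143 = 7·20 + 3
11: 143 = 11·13

11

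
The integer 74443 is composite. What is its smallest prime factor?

74443 is odd.
Digit sum 22, not divisible by 3.
Ends in 3: not divisible by 5.
7: 74443 = 7·10634 + 5
11: 74443 = 11·6767 + 6
13: 74443 = 13·5726 + 5
17: 74443 = 17·4379

17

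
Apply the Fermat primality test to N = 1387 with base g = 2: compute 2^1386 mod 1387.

1

2^1 ≡ 2 (mod 1387)
2^2 ≡ 2^2 = 4 ≡ 4 (mod 1387)
2^4 ≡ 4^2 = 16 ≡ 16 (mod 1387)
2^8 ≡ 16^2 = 256 ≡ 256 (mod 1387)
2^16 ≡ 256^2 = 65536 ≡ 347 (mod 1387)
2^32 ≡ 347^2 = 120409 ≡ 1127 (mod 1387)
2^64 ≡ 1127^2 = 1270129 ≡ 1024 (mod 1387)
2^128 ≡ 1024^2 = 1048576 ≡ 4 (mod 1387)
2^256 ≡ 4^2 = 16 ≡ 16 (mod 1387)
2^512 ≡ 16^2 = 256 ≡ 256 (mod 1387)
2^1024 ≡ 256^2 = 65536 ≡ 347 (mod 1387)
1386 = 1024 + 256 + 64 + 32 + 8 + 2 in binary powers of 2.
So 2^1386 ≡ 347 · 16 · 1024 · 1127 · 256 · 4 ≡ 1 (mod 1387).
Since the result is 1, base 2 gives no evidence that 1387 is composite.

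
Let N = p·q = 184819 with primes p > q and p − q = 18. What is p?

439

Since p = q + 18, we have 184819 = q(q + 18), so q² + 18q − 184819 = 0.
Discriminant: 18² + 4·184819 = 324 + 739276 = 739600; √739600 = 860.
q = (−18 + 860)/2 = 421, and p = q + 18 = 439.
Check: 421 · 439 = 184819.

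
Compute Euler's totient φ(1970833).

Factor: 1970833 = 107 · 113 · 163.
φ(1970833) = (107−1) · (113−1) · (163−1) = 106 · 112 · 162 = 1923264.

1923264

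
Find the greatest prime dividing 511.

73

511 = 7 · 73
73 is prime.
So 511 = 7 · 73; the largest prime factor is 73.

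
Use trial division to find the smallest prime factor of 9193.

29

9193 is odd.
Digit sum 22, not divisible by 3.
Ends in 3: not divisible by 5.
7: 9193 = 7·1313 + 2
11: 9193 = 11·835 + 8
13: 9193 = 13·707 + 2
17: 9193 = 17·540 + 13
19: 9193 = 19·483 + 16
23: 9193 = 23·399 + 16
29: 9193 = 29·317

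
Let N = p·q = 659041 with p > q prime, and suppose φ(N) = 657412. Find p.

φ(n) = (p−1)(q−1) = n − (p+q) + 1, so p + q = 659041 − 657412 + 1 = 1630.
p and q are the roots of t² − 1630t + 659041 = 0.
Discriminant: 1630² − 4·659041 = 2656900 − 2636164 = 20736; √20736 = 144.
q = (1630 − 144)/2 = 743, p = (1630 + 144)/2 = 887.
Check: 743 · 887 = 659041.

887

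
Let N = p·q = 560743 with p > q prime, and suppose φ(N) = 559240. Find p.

821

φ(n) = (p−1)(q−1) = n − (p+q) + 1, so p + q = 560743 − 559240 + 1 = 1504.
p and q are the roots of t² − 1504t + 560743 = 0.
Discriminant: 1504² − 4·560743 = 2262016 − 2242972 = 19044; √19044 = 138.
q = (1504 − 138)/2 = 683, p = (1504 + 138)/2 = 821.
Check: 683 · 821 = 560743.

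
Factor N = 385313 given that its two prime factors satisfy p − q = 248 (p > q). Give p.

Since p = q + 248, we have 385313 = q(q + 248), so q² + 248q − 385313 = 0.
Discriminant: 248² + 4·385313 = 61504 + 1541252 = 1602756; √1602756 = 1266.
q = (−248 + 1266)/2 = 509, and p = q + 248 = 757.
Check: 509 · 757 = 385313.

757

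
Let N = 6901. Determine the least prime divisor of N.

67

6901 is odd.
Digit sum 16, not divisible by 3.
Ends in 1: not divisible by 5.
7: 6901 = 7·985 + 6
11: 6901 = 11·627 + 4
13: 6901 = 13·530 + 11
17: 6901 = 17·405 + 16
19: 6901 = 19·363 + 4
23: 6901 = 23·300 + 1
29: 6901 = 29·237 + 28
31: 6901 = 31·222 + 19
37: 6901 = 37·186 + 19
41: 6901 = 41·168 + 13
43: 6901 = 43·160 + 21
47: 6901 = 47·146 + 39
53: 6901 = 53·130 + 11
59: 6901 = 59·116 + 57
61: 6901 = 61·113 + 8
67: 6901 = 67·103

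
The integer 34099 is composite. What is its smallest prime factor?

34099 is odd.
Digit sum 25, not divisible by 3.
Ends in 9: not divisible by 5.
7: 34099 = 7·4871 + 2
11: 34099 = 11·3099 + 10
13: 34099 = 13·2623

13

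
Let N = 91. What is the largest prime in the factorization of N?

13

91 = 7 · 13
13 is prime.
So 91 = 7 · 13; the largest prime factor is 13.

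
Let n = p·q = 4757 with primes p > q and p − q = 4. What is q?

67

Since p = q + 4, we have 4757 = q(q + 4), so q² + 4q − 4757 = 0.
Discriminant: 4² + 4·4757 = 16 + 19028 = 19044; √19044 = 138.
q = (−4 + 138)/2 = 67, and p = q + 4 = 71.
Check: 67 · 71 = 4757.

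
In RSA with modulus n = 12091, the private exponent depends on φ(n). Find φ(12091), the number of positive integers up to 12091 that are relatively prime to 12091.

Factor: 12091 = 107 · 113.
φ(12091) = (107−1) · (113−1) = 106 · 112 = 11872.

11872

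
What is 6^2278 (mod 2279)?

49

6^1 ≡ 6 (mod 2279)
6^2 ≡ 6^2 = 36 ≡ 36 (mod 2279)
6^4 ≡ 36^2 = 1296 ≡ 1296 (mod 2279)
6^8 ≡ 1296^2 = 1679616 ≡ 2272 (mod 2279)
6^16 ≡ 2272^2 = 5161984 ≡ 49 (mod 2279)
6^32 ≡ 49^2 = 2401 ≡ 122 (mod 2279)
6^64 ≡ 122^2 = 14884 ≡ 1210 (mod 2279)
6^128 ≡ 1210^2 = 1464100 ≡ 982 (mod 2279)
6^256 ≡ 982^2 = 964324 ≡ 307 (mod 2279)
6^512 ≡ 307^2 = 94249 ≡ 810 (mod 2279)
6^1024 ≡ 810^2 = 656100 ≡ 2027 (mod 2279)
6^2048 ≡ 2027^2 = 4108729 ≡ 1971 (mod 2279)
2278 = 2048 + 128 + 64 + 32 + 4 + 2 in binary powers of 2.
So 6^2278 ≡ 1971 · 982 · 1210 · 122 · 1296 · 36 ≡ 49 (mod 2279).
Since 49 ≠ 1, base 6 is a Fermat witness: 2279 is composite.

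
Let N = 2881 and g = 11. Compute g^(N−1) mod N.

11^1 ≡ 11 (mod 2881)
11^2 ≡ 11^2 = 121 ≡ 121 (mod 2881)
11^4 ≡ 121^2 = 14641 ≡ 236 (mod 2881)
11^8 ≡ 236^2 = 55696 ≡ 957 (mod 2881)
11^16 ≡ 957^2 = 915849 ≡ 2572 (mod 2881)
11^32 ≡ 2572^2 = 6615184 ≡ 408 (mod 2881)
11^64 ≡ 408^2 = 166464 ≡ 2247 (mod 2881)
11^128 ≡ 2247^2 = 5049009 ≡ 1497 (mod 2881)
11^256 ≡ 1497^2 = 2241009 ≡ 2472 (mod 2881)
11^512 ≡ 2472^2 = 6110784 ≡ 183 (mod 2881)
11^1024 ≡ 183^2 = 33489 ≡ 1798 (mod 2881)
11^2048 ≡ 1798^2 = 3232804 ≡ 322 (mod 2881)
2880 = 2048 + 512 + 256 + 64 in binary powers of 2.
So 11^2880 ≡ 322 · 183 · 2472 · 2247 ≡ 729 (mod 2881).
Since 729 ≠ 1, base 11 is a Fermat witness: 2881 is composite.

729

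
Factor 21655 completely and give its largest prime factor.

21655 = 5 · 4331
4331 = 61 · 71
71 is prime.
So 21655 = 5 · 61 · 71; the largest prime factor is 71.

71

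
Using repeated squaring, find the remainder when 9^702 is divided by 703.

1

9^1 ≡ 9 (mod 703)
9^2 ≡ 9^2 = 81 ≡ 81 (mod 703)
9^4 ≡ 81^2 = 6561 ≡ 234 (mod 703)
9^8 ≡ 234^2 = 54756 ≡ 625 (mod 703)
9^16 ≡ 625^2 = 390625 ≡ 460 (mod 703)
9^32 ≡ 460^2 = 211600 ≡ 700 (mod 703)
9^64 ≡ 700^2 = 490000 ≡ 9 (mod 703)
9^128 ≡ 9^2 = 81 ≡ 81 (mod 703)
9^256 ≡ 81^2 = 6561 ≡ 234 (mod 703)
9^512 ≡ 234^2 = 54756 ≡ 625 (mod 703)
702 = 512 + 128 + 32 + 16 + 8 + 4 + 2 in binary powers of 2.
So 9^702 ≡ 625 · 81 · 700 · 460 · 625 · 234 · 81 ≡ 1 (mod 703).
Since the result is 1, base 9 gives no evidence that 703 is composite.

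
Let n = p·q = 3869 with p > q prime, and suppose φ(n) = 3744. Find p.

φ(n) = (p−1)(q−1) = n − (p+q) + 1, so p + q = 3869 − 3744 + 1 = 126.
p and q are the roots of t² − 126t + 3869 = 0.
Discriminant: 126² − 4·3869 = 15876 − 15476 = 400; √400 = 20.
q = (126 − 20)/2 = 53, p = (126 + 20)/2 = 73.
Check: 53 · 73 = 3869.

73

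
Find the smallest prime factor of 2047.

2047 is odd.
Digit sum 13, not divisible by 3.
Ends in 7: not divisible by 5.
7: 2047 = 7·292 + 3
11: 2047 = 11·186 + 1
13: 2047 = 13·157 + 6
17: 2047 = 17·120 + 7
19: 2047 = 19·107 + 14
23: 2047 = 23·89

23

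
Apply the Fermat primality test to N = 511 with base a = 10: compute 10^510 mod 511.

10^1 ≡ 10 (mod 511)
10^2 ≡ 10^2 = 100 ≡ 100 (mod 511)
10^4 ≡ 100^2 = 10000 ≡ 291 (mod 511)
10^8 ≡ 291^2 = 84681 ≡ 366 (mod 511)
10^16 ≡ 366^2 = 133956 ≡ 74 (mod 511)
10^32 ≡ 74^2 = 5476 ≡ 366 (mod 511)
10^64 ≡ 366^2 = 133956 ≡ 74 (mod 511)
10^128 ≡ 74^2 = 5476 ≡ 366 (mod 511)
10^256 ≡ 366^2 = 133956 ≡ 74 (mod 511)
510 = 256 + 128 + 64 + 32 + 16 + 8 + 4 + 2 in binary powers of 2.
So 10^510 ≡ 74 · 366 · 74 · 366 · 74 · 366 · 291 · 100 ≡ 484 (mod 511).
Since 484 ≠ 1, base 10 is a Fermat witness: 511 is composite.

484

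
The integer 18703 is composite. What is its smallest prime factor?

18703 is odd.
Digit sum 19, not divisible by 3.
Ends in 3: not divisible by 5.
7: 18703 = 7·2671 + 6
11: 18703 = 11·1700 + 3
13: 18703 = 13·1438 + 9
17: 18703 = 17·1100 + 3
19: 18703 = 19·984 + 7
23: 18703 = 23·813 + 4
29: 18703 = 29·644 + 27
31: 18703 = 31·603 + 10
37: 18703 = 37·505 + 18
41: 18703 = 41·456 + 7
43: 18703 = 43·434 + 41
47: 18703 = 47·397 + 44
53: 18703 = 53·352 + 47
59: 18703 = 59·317

59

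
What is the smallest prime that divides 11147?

71

11147 is odd.
Digit sum 14, not divisible by 3.
Ends in 7: not divisible by 5.
7: 11147 = 7·1592 + 3
11: 11147 = 11·1013 + 4
13: 11147 = 13·857 + 6
17: 11147 = 17·655 + 12
19: 11147 = 19·586 + 13
23: 11147 = 23·484 + 15
29: 11147 = 29·384 + 11
31: 11147 = 31·359 + 18
37: 11147 = 37·301 + 10
41: 11147 = 41·271 + 36
43: 11147 = 43·259 + 10
47: 11147 = 47·237 + 8
53: 11147 = 53·210 + 17
59: 11147 = 59·188 + 55
61: 11147 = 61·182 + 45
67: 11147 = 67·166 + 25
71: 11147 = 71·157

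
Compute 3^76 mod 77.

3^1 ≡ 3 (mod 77)
3^2 ≡ 3^2 = 9 ≡ 9 (mod 77)
3^4 ≡ 9^2 = 81 ≡ 4 (mod 77)
3^8 ≡ 4^2 = 16 ≡ 16 (mod 77)
3^16 ≡ 16^2 = 256 ≡ 25 (mod 77)
3^32 ≡ 25^2 = 625 ≡ 9 (mod 77)
3^64 ≡ 9^2 = 81 ≡ 4 (mod 77)
76 = 64 + 8 + 4 in binary powers of 2.
So 3^76 ≡ 4 · 16 · 4 ≡ 25 (mod 77).
Since 25 ≠ 1, base 3 is a Fermat witness: 77 is composite.

25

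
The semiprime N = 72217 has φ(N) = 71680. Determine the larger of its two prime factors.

281

φ(n) = (p−1)(q−1) = n − (p+q) + 1, so p + q = 72217 − 71680 + 1 = 538.
p and q are the roots of t² − 538t + 72217 = 0.
Discriminant: 538² − 4·72217 = 289444 − 288868 = 576; √576 = 24.
q = (538 − 24)/2 = 257, p = (538 + 24)/2 = 281.
Check: 257 · 281 = 72217.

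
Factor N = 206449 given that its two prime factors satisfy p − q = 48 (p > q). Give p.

Since p = q + 48, we have 206449 = q(q + 48), so q² + 48q − 206449 = 0.
Discriminant: 48² + 4·206449 = 2304 + 825796 = 828100; √828100 = 910.
q = (−48 + 910)/2 = 431, and p = q + 48 = 479.
Check: 431 · 479 = 206449.

479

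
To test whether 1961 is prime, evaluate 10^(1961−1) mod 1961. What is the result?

10^1 ≡ 10 (mod 1961)
10^2 ≡ 10^2 = 100 ≡ 100 (mod 1961)
10^4 ≡ 100^2 = 10000 ≡ 195 (mod 1961)
10^8 ≡ 195^2 = 38025 ≡ 766 (mod 1961)
10^16 ≡ 766^2 = 586756 ≡ 417 (mod 1961)
10^32 ≡ 417^2 = 173889 ≡ 1321 (mod 1961)
10^64 ≡ 1321^2 = 1745041 ≡ 1712 (mod 1961)
10^128 ≡ 1712^2 = 2930944 ≡ 1210 (mod 1961)
10^256 ≡ 1210^2 = 1464100 ≡ 1194 (mod 1961)
10^512 ≡ 1194^2 = 1425636 ≡ 1950 (mod 1961)
10^1024 ≡ 1950^2 = 3802500 ≡ 121 (mod 1961)
1960 = 1024 + 512 + 256 + 128 + 32 + 8 in binary powers of 2.
So 10^1960 ≡ 121 · 1950 · 1194 · 1210 · 1321 · 766 ≡ 121 (mod 1961).
Since 121 ≠ 1, base 10 is a Fermat witness: 1961 is composite.

121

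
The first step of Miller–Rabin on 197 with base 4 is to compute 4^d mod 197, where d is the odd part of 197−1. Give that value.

196

197 − 1 = 196 = 2^2 · 49, so d = 49.
4^1 ≡ 4 (mod 197)
4^2 ≡ 4^2 = 16 ≡ 16 (mod 197)
4^4 ≡ 16^2 = 256 ≡ 59 (mod 197)
4^8 ≡ 59^2 = 3481 ≡ 132 (mod 197)
4^16 ≡ 132^2 = 17424 ≡ 88 (mod 197)
4^32 ≡ 88^2 = 7744 ≡ 61 (mod 197)
49 = 32 + 16 + 1 in binary powers of 2.
So 4^49 ≡ 61 · 88 · 4 ≡ 196 (mod 197).
Since 4^d ≡ 196 (mod 197), base 4 does not prove 197 composite.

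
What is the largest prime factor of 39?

13

39 = 3 · 13
13 is prime.
So 39 = 3 · 13; the largest prime factor is 13.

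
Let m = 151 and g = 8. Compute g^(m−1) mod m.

8^1 ≡ 8 (mod 151)
8^2 ≡ 8^2 = 64 ≡ 64 (mod 151)
8^4 ≡ 64^2 = 4096 ≡ 19 (mod 151)
8^8 ≡ 19^2 = 361 ≡ 59 (mod 151)
8^16 ≡ 59^2 = 3481 ≡ 8 (mod 151)
8^32 ≡ 8^2 = 64 ≡ 64 (mod 151)
8^64 ≡ 64^2 = 4096 ≡ 19 (mod 151)
8^128 ≡ 19^2 = 361 ≡ 59 (mod 151)
150 = 128 + 16 + 4 + 2 in binary powers of 2.
So 8^150 ≡ 59 · 8 · 19 · 64 ≡ 1 (mod 151).
Since the result is 1, base 8 gives no evidence that 151 is composite.

1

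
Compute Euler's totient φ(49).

Factor: 49 = 7^2.
φ(49) = 7^1·(7−1) = 42.

42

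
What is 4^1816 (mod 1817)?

901

4^1 ≡ 4 (mod 1817)
4^2 ≡ 4^2 = 16 ≡ 16 (mod 1817)
4^4 ≡ 16^2 = 256 ≡ 256 (mod 1817)
4^8 ≡ 256^2 = 65536 ≡ 124 (mod 1817)
4^16 ≡ 124^2 = 15376 ≡ 840 (mod 1817)
4^32 ≡ 840^2 = 705600 ≡ 604 (mod 1817)
4^64 ≡ 604^2 = 364816 ≡ 1416 (mod 1817)
4^128 ≡ 1416^2 = 2005056 ≡ 905 (mod 1817)
4^256 ≡ 905^2 = 819025 ≡ 1375 (mod 1817)
4^512 ≡ 1375^2 = 1890625 ≡ 945 (mod 1817)
4^1024 ≡ 945^2 = 893025 ≡ 878 (mod 1817)
1816 = 1024 + 512 + 256 + 16 + 8 in binary powers of 2.
So 4^1816 ≡ 878 · 945 · 1375 · 840 · 124 ≡ 901 (mod 1817).
Since 901 ≠ 1, base 4 is a Fermat witness: 1817 is composite.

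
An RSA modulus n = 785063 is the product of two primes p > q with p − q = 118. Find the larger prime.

Since p = q + 118, we have 785063 = q(q + 118), so q² + 118q − 785063 = 0.
Discriminant: 118² + 4·785063 = 13924 + 3140252 = 3154176; √3154176 = 1776.
q = (−118 + 1776)/2 = 829, and p = q + 118 = 947.
Check: 829 · 947 = 785063.

947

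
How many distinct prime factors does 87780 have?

87780 = 2^2 · 21945
21945 = 3 · 7315
7315 = 5 · 1463
1463 = 7 · 209
209 = 11 · 19
87780 = 2^2 · 3 · 5 · 7 · 11 · 19, which has 6 distinct prime factors.

6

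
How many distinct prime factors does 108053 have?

3

108053 = 11^2 · 893
893 = 19 · 47
108053 = 11^2 · 19 · 47, which has 3 distinct prime factors.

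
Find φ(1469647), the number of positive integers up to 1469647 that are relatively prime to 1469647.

Factor: 1469647 = 97 · 109 · 139.
φ(1469647) = (97−1) · (109−1) · (139−1) = 96 · 108 · 138 = 1430784.

1430784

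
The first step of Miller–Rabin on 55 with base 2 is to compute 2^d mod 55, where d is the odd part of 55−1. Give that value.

18

55 − 1 = 54 = 2^1 · 27, so d = 27.
2^1 ≡ 2 (mod 55)
2^2 ≡ 2^2 = 4 ≡ 4 (mod 55)
2^4 ≡ 4^2 = 16 ≡ 16 (mod 55)
2^8 ≡ 16^2 = 256 ≡ 36 (mod 55)
2^16 ≡ 36^2 = 1296 ≡ 31 (mod 55)
27 = 16 + 8 + 2 + 1 in binary powers of 2.
So 2^27 ≡ 31 · 36 · 4 · 2 ≡ 18 (mod 55).
Squaring chain: 18; never reaches −1, so base 2 is a Miller–Rabin witness that 55 is composite.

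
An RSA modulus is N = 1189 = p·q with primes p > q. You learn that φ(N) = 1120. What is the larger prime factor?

41

φ(n) = (p−1)(q−1) = n − (p+q) + 1, so p + q = 1189 − 1120 + 1 = 70.
p and q are the roots of t² − 70t + 1189 = 0.
Discriminant: 70² − 4·1189 = 4900 − 4756 = 144; √144 = 12.
q = (70 − 12)/2 = 29, p = (70 + 12)/2 = 41.
Check: 29 · 41 = 1189.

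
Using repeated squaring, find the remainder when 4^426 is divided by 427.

4^1 ≡ 4 (mod 427)
4^2 ≡ 4^2 = 16 ≡ 16 (mod 427)
4^4 ≡ 16^2 = 256 ≡ 256 (mod 427)
4^8 ≡ 256^2 = 65536 ≡ 205 (mod 427)
4^16 ≡ 205^2 = 42025 ≡ 179 (mod 427)
4^32 ≡ 179^2 = 32041 ≡ 16 (mod 427)
4^64 ≡ 16^2 = 256 ≡ 256 (mod 427)
4^128 ≡ 256^2 = 65536 ≡ 205 (mod 427)
4^256 ≡ 205^2 = 42025 ≡ 179 (mod 427)
426 = 256 + 128 + 32 + 8 + 2 in binary powers of 2.
So 4^426 ≡ 179 · 205 · 16 · 205 · 16 ≡ 253 (mod 427).
Since 253 ≠ 1, base 4 is a Fermat witness: 427 is composite.

253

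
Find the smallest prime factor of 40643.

97

40643 is odd.
Digit sum 17, not divisible by 3.
Ends in 3: not divisible by 5.
7: 40643 = 7·5806 + 1
11: 40643 = 11·3694 + 9
13: 40643 = 13·3126 + 5
17: 40643 = 17·2390 + 13
19: 40643 = 19·2139 + 2
23: 40643 = 23·1767 + 2
29: 40643 = 29·1401 + 14
31: 40643 = 31·1311 + 2
37: 40643 = 37·1098 + 17
41: 40643 = 41·991 + 12
43: 40643 = 43·945 + 8
47: 40643 = 47·864 + 35
53: 40643 = 53·766 + 45
59: 40643 = 59·688 + 51
61: 40643 = 61·666 + 17
67: 40643 = 67·606 + 41
71: 40643 = 71·572 + 31
73: 40643 = 73·556 + 55
79: 40643 = 79·514 + 37
83: 40643 = 83·489 + 56
89: 40643 = 89·456 + 59
97: 40643 = 97·419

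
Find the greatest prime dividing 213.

213 = 3 · 71
71 is prime.
So 213 = 3 · 71; the largest prime factor is 71.

71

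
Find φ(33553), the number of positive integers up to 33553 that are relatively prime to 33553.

29568

Factor: 33553 = 13 · 29 · 89.
φ(33553) = (13−1) · (29−1) · (89−1) = 12 · 28 · 88 = 29568.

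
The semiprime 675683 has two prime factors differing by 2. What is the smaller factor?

821

Since p = q + 2, we have 675683 = q(q + 2), so q² + 2q − 675683 = 0.
Discriminant: 2² + 4·675683 = 4 + 2702732 = 2702736; √2702736 = 1644.
q = (−2 + 1644)/2 = 821, and p = q + 2 = 823.
Check: 821 · 823 = 675683.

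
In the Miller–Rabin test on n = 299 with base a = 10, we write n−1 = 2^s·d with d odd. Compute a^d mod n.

17

299 − 1 = 298 = 2^1 · 149, so d = 149.
10^1 ≡ 10 (mod 299)
10^2 ≡ 10^2 = 100 ≡ 100 (mod 299)
10^4 ≡ 100^2 = 10000 ≡ 133 (mod 299)
10^8 ≡ 133^2 = 17689 ≡ 48 (mod 299)
10^16 ≡ 48^2 = 2304 ≡ 211 (mod 299)
10^32 ≡ 211^2 = 44521 ≡ 269 (mod 299)
10^64 ≡ 269^2 = 72361 ≡ 3 (mod 299)
10^128 ≡ 3^2 = 9 ≡ 9 (mod 299)
149 = 128 + 16 + 4 + 1 in binary powers of 2.
So 10^149 ≡ 9 · 211 · 133 · 10 ≡ 17 (mod 299).
Squaring chain: 17; never reaches −1, so base 10 is a Miller–Rabin witness that 299 is composite.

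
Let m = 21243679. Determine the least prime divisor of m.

21243679 is odd.
Digit sum 34, not divisible by 3.
Ends in 9: not divisible by 5.
7: 21243679 = 7·3034811 + 2
11: 21243679 = 11·1931243 + 6
13: 21243679 = 13·1634129 + 2
17: 21243679 = 17·1249628 + 3
19: 21243679 = 19·1118088 + 7
23: 21243679 = 23·923638 + 5
29: 21243679 = 29·732540 + 19
31: 21243679 = 31·685279 + 30
37: 21243679 = 37·574153 + 18
41: 21243679 = 41·518138 + 21
43: 21243679 = 43·494039 + 2
47: 21243679 = 47·451993 + 8
53: 21243679 = 53·400824 + 7
59: 21243679 = 59·360062 + 21
61: 21243679 = 61·348257 + 2
67: 21243679 = 67·317069 + 56
71: 21243679 = 71·299206 + 53
73: 21243679 = 73·291009 + 22
79: 21243679 = 79·268907 + 26
83: 21243679 = 83·255947 + 78
89: 21243679 = 89·238693 + 2
97: 21243679 = 97·219007

97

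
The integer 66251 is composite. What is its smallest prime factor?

97

66251 is odd.
Digit sum 20, not divisible by 3.
Ends in 1: not divisible by 5.
7: 66251 = 7·9464 + 3
11: 66251 = 11·6022 + 9
13: 66251 = 13·5096 + 3
17: 66251 = 17·3897 + 2
19: 66251 = 19·3486 + 17
23: 66251 = 23·2880 + 11
29: 66251 = 29·2284 + 15
31: 66251 = 31·2137 + 4
37: 66251 = 37·1790 + 21
41: 66251 = 41·1615 + 36
43: 66251 = 43·1540 + 31
47: 66251 = 47·1409 + 28
53: 66251 = 53·1250 + 1
59: 66251 = 59·1122 + 53
61: 66251 = 61·1086 + 5
67: 66251 = 67·988 + 55
71: 66251 = 71·933 + 8
73: 66251 = 73·907 + 40
79: 66251 = 79·838 + 49
83: 66251 = 83·798 + 17
89: 66251 = 89·744 + 35
97: 66251 = 97·683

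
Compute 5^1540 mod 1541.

1

5^1 ≡ 5 (mod 1541)
5^2 ≡ 5^2 = 25 ≡ 25 (mod 1541)
5^4 ≡ 25^2 = 625 ≡ 625 (mod 1541)
5^8 ≡ 625^2 = 390625 ≡ 752 (mod 1541)
5^16 ≡ 752^2 = 565504 ≡ 1498 (mod 1541)
5^32 ≡ 1498^2 = 2244004 ≡ 308 (mod 1541)
5^64 ≡ 308^2 = 94864 ≡ 863 (mod 1541)
5^128 ≡ 863^2 = 744769 ≡ 466 (mod 1541)
5^256 ≡ 466^2 = 217156 ≡ 1416 (mod 1541)
5^512 ≡ 1416^2 = 2005056 ≡ 215 (mod 1541)
5^1024 ≡ 215^2 = 46225 ≡ 1536 (mod 1541)
1540 = 1024 + 512 + 4 in binary powers of 2.
So 5^1540 ≡ 1536 · 215 · 625 ≡ 1 (mod 1541).
Since the result is 1, base 5 gives no evidence that 1541 is composite.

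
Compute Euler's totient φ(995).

Factor: 995 = 5 · 199.
φ(995) = (5−1) · (199−1) = 4 · 198 = 792.

792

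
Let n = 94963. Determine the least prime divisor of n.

11

94963 is odd.
Digit sum 31, not divisible by 3.
Ends in 3: not divisible by 5.
7: 94963 = 7·13566 + 1
11: 94963 = 11·8633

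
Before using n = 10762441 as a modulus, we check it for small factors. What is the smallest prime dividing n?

10762441 is odd.
Digit sum 25, not divisible by 3.
Ends in 1: not divisible by 5.
7: 10762441 = 7·1537491 + 4
11: 10762441 = 11·978403 + 8
13: 10762441 = 13·827880 + 1
17: 10762441 = 17·633084 + 13
19: 10762441 = 19·566444 + 5
23: 10762441 = 23·467932 + 5
29: 10762441 = 29·371118 + 19
31: 10762441 = 31·347175 + 16
37: 10762441 = 37·290876 + 29
41: 10762441 = 41·262498 + 23
43: 10762441 = 43·250289 + 14
47: 10762441 = 47·228988 + 5
53: 10762441 = 53·203064 + 49
59: 10762441 = 59·182414 + 15
61: 10762441 = 61·176433 + 28
67: 10762441 = 67·160633 + 30
71: 10762441 = 71·151583 + 48
73: 10762441 = 73·147430 + 51
79: 10762441 = 79·136233 + 34
83: 10762441 = 83·129667 + 80
89: 10762441 = 89·120926 + 27
97: 10762441 = 97·110953

97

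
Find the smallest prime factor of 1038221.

31

1038221 is odd.
Digit sum 17, not divisible by 3.
Ends in 1: not divisible by 5.
7: 1038221 = 7·148317 + 2
11: 1038221 = 11·94383 + 8
13: 1038221 = 13·79863 + 2
17: 1038221 = 17·61071 + 14
19: 1038221 = 19·54643 + 4
23: 1038221 = 23·45140 + 1
29: 1038221 = 29·35800 + 21
31: 1038221 = 31·33491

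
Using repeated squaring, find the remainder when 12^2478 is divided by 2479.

12^1 ≡ 12 (mod 2479)
12^2 ≡ 12^2 = 144 ≡ 144 (mod 2479)
12^4 ≡ 144^2 = 20736 ≡ 904 (mod 2479)
12^8 ≡ 904^2 = 817216 ≡ 1625 (mod 2479)
12^16 ≡ 1625^2 = 2640625 ≡ 490 (mod 2479)
12^32 ≡ 490^2 = 240100 ≡ 2116 (mod 2479)
12^64 ≡ 2116^2 = 4477456 ≡ 382 (mod 2479)
12^128 ≡ 382^2 = 145924 ≡ 2142 (mod 2479)
12^256 ≡ 2142^2 = 4588164 ≡ 2014 (mod 2479)
12^512 ≡ 2014^2 = 4056196 ≡ 552 (mod 2479)
12^1024 ≡ 552^2 = 304704 ≡ 2266 (mod 2479)
12^2048 ≡ 2266^2 = 5134756 ≡ 747 (mod 2479)
2478 = 2048 + 256 + 128 + 32 + 8 + 4 + 2 in binary powers of 2.
So 12^2478 ≡ 747 · 2014 · 2142 · 2116 · 1625 · 904 · 144 ≡ 2024 (mod 2479).
Since 2024 ≠ 1, base 12 is a Fermat witness: 2479 is composite.

2024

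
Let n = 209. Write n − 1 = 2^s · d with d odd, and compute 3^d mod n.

209 − 1 = 208 = 2^4 · 13, so d = 13.
3^1 ≡ 3 (mod 209)
3^2 ≡ 3^2 = 9 ≡ 9 (mod 209)
3^4 ≡ 9^2 = 81 ≡ 81 (mod 209)
3^8 ≡ 81^2 = 6561 ≡ 82 (mod 209)
13 = 8 + 4 + 1 in binary powers of 2.
So 3^13 ≡ 82 · 81 · 3 ≡ 71 (mod 209).
Squaring chain: 71 → 25 → 207 → 4; never reaches −1, so base 3 is a Miller–Rabin witness that 209 is composite.

71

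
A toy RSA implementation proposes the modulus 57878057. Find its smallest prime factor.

57878057 is odd.
Digit sum 47, not divisible by 3.
Ends in 7: not divisible by 5.
7: 57878057 = 7·8268293 + 6
11: 57878057 = 11·5261641 + 6
13: 57878057 = 13·4452158 + 3
17: 57878057 = 17·3404591 + 10
19: 57878057 = 19·3046213 + 10
23: 57878057 = 23·2516437 + 6
29: 57878057 = 29·1995795 + 2
31: 57878057 = 31·1867034 + 3
37: 57878057 = 37·1564271 + 30
41: 57878057 = 41·1411659 + 38
43: 57878057 = 43·1346001 + 14
47: 57878057 = 47·1231448 + 1
53: 57878057 = 53·1092038 + 43
59: 57878057 = 59·980984 + 1
61: 57878057 = 61·948820 + 37
67: 57878057 = 67·863851 + 40
71: 57878057 = 71·815183 + 64
73: 57878057 = 73·792850 + 7
79: 57878057 = 79·732633 + 50
83: 57878057 = 83·697325 + 82
89: 57878057 = 89·650315 + 22
97: 57878057 = 97·596681

97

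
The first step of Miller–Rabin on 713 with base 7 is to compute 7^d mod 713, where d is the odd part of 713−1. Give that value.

536

713 − 1 = 712 = 2^3 · 89, so d = 89.
7^1 ≡ 7 (mod 713)
7^2 ≡ 7^2 = 49 ≡ 49 (mod 713)
7^4 ≡ 49^2 = 2401 ≡ 262 (mod 713)
7^8 ≡ 262^2 = 68644 ≡ 196 (mod 713)
7^16 ≡ 196^2 = 38416 ≡ 627 (mod 713)
7^32 ≡ 627^2 = 393129 ≡ 266 (mod 713)
7^64 ≡ 266^2 = 70756 ≡ 169 (mod 713)
89 = 64 + 16 + 8 + 1 in binary powers of 2.
So 7^89 ≡ 169 · 627 · 196 · 7 ≡ 536 (mod 713).
Squaring chain: 536 → 670 → 423; never reaches −1, so base 7 is a Miller–Rabin witness that 713 is composite.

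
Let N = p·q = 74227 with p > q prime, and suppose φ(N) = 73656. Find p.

373

φ(n) = (p−1)(q−1) = n − (p+q) + 1, so p + q = 74227 − 73656 + 1 = 572.
p and q are the roots of t² − 572t + 74227 = 0.
Discriminant: 572² − 4·74227 = 327184 − 296908 = 30276; √30276 = 174.
q = (572 − 174)/2 = 199, p = (572 + 174)/2 = 373.
Check: 199 · 373 = 74227.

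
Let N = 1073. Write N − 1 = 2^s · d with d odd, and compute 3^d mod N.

1073 − 1 = 1072 = 2^4 · 67, so d = 67.
3^1 ≡ 3 (mod 1073)
3^2 ≡ 3^2 = 9 ≡ 9 (mod 1073)
3^4 ≡ 9^2 = 81 ≡ 81 (mod 1073)
3^8 ≡ 81^2 = 6561 ≡ 123 (mod 1073)
3^16 ≡ 123^2 = 15129 ≡ 107 (mod 1073)
3^32 ≡ 107^2 = 11449 ≡ 719 (mod 1073)
3^64 ≡ 719^2 = 516961 ≡ 848 (mod 1073)
67 = 64 + 2 + 1 in binary powers of 2.
So 3^67 ≡ 848 · 9 · 3 ≡ 363 (mod 1073).
Squaring chain: 363 → 863 → 107 → 719; never reaches −1, so base 3 is a Miller–Rabin witness that 1073 is composite.

363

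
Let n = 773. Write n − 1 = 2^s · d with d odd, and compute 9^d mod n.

772

773 − 1 = 772 = 2^2 · 193, so d = 193.
9^1 ≡ 9 (mod 773)
9^2 ≡ 9^2 = 81 ≡ 81 (mod 773)
9^4 ≡ 81^2 = 6561 ≡ 377 (mod 773)
9^8 ≡ 377^2 = 142129 ≡ 670 (mod 773)
9^16 ≡ 670^2 = 448900 ≡ 560 (mod 773)
9^32 ≡ 560^2 = 313600 ≡ 535 (mod 773)
9^64 ≡ 535^2 = 286225 ≡ 215 (mod 773)
9^128 ≡ 215^2 = 46225 ≡ 618 (mod 773)
193 = 128 + 64 + 1 in binary powers of 2.
So 9^193 ≡ 618 · 215 · 9 ≡ 772 (mod 773).
Since 9^d ≡ 772 (mod 773), base 9 does not prove 773 composite.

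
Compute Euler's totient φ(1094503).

1058304

Factor: 1094503 = 53 · 107 · 193.
φ(1094503) = (53−1) · (107−1) · (193−1) = 52 · 106 · 192 = 1058304.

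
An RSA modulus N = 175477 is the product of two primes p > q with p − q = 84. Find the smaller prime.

379

Since p = q + 84, we have 175477 = q(q + 84), so q² + 84q − 175477 = 0.
Discriminant: 84² + 4·175477 = 7056 + 701908 = 708964; √708964 = 842.
q = (−84 + 842)/2 = 379, and p = q + 84 = 463.
Check: 379 · 463 = 175477.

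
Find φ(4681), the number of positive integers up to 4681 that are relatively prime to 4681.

4500

Factor: 4681 = 31 · 151.
φ(4681) = (31−1) · (151−1) = 30 · 150 = 4500.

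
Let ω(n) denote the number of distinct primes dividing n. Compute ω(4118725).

5

4118725 = 5^2 · 164749
164749 = 13 · 12673
12673 = 19 · 667
667 = 23 · 29
4118725 = 5^2 · 13 · 19 · 23 · 29, which has 5 distinct prime factors.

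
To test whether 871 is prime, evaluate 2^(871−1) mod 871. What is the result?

545

2^1 ≡ 2 (mod 871)
2^2 ≡ 2^2 = 4 ≡ 4 (mod 871)
2^4 ≡ 4^2 = 16 ≡ 16 (mod 871)
2^8 ≡ 16^2 = 256 ≡ 256 (mod 871)
2^16 ≡ 256^2 = 65536 ≡ 211 (mod 871)
2^32 ≡ 211^2 = 44521 ≡ 100 (mod 871)
2^64 ≡ 100^2 = 10000 ≡ 419 (mod 871)
2^128 ≡ 419^2 = 175561 ≡ 490 (mod 871)
2^256 ≡ 490^2 = 240100 ≡ 575 (mod 871)
2^512 ≡ 575^2 = 330625 ≡ 516 (mod 871)
870 = 512 + 256 + 64 + 32 + 4 + 2 in binary powers of 2.
So 2^870 ≡ 516 · 575 · 419 · 100 · 16 · 4 ≡ 545 (mod 871).
Since 545 ≠ 1, base 2 is a Fermat witness: 871 is composite.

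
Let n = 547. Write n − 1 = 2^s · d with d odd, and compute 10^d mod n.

1

547 − 1 = 546 = 2^1 · 273, so d = 273.
10^1 ≡ 10 (mod 547)
10^2 ≡ 10^2 = 100 ≡ 100 (mod 547)
10^4 ≡ 100^2 = 10000 ≡ 154 (mod 547)
10^8 ≡ 154^2 = 23716 ≡ 195 (mod 547)
10^16 ≡ 195^2 = 38025 ≡ 282 (mod 547)
10^32 ≡ 282^2 = 79524 ≡ 209 (mod 547)
10^64 ≡ 209^2 = 43681 ≡ 468 (mod 547)
10^128 ≡ 468^2 = 219024 ≡ 224 (mod 547)
10^256 ≡ 224^2 = 50176 ≡ 399 (mod 547)
273 = 256 + 16 + 1 in binary powers of 2.
So 10^273 ≡ 399 · 282 · 10 ≡ 1 (mod 547).
Since 10^d ≡ 1 (mod 547), base 10 does not prove 547 composite.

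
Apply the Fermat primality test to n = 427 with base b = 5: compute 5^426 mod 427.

5^1 ≡ 5 (mod 427)
5^2 ≡ 5^2 = 25 ≡ 25 (mod 427)
5^4 ≡ 25^2 = 625 ≡ 198 (mod 427)
5^8 ≡ 198^2 = 39204 ≡ 347 (mod 427)
5^16 ≡ 347^2 = 120409 ≡ 422 (mod 427)
5^32 ≡ 422^2 = 178084 ≡ 25 (mod 427)
5^64 ≡ 25^2 = 625 ≡ 198 (mod 427)
5^128 ≡ 198^2 = 39204 ≡ 347 (mod 427)
5^256 ≡ 347^2 = 120409 ≡ 422 (mod 427)
426 = 256 + 128 + 32 + 8 + 2 in binary powers of 2.
So 5^426 ≡ 422 · 347 · 25 · 347 · 25 ≡ 253 (mod 427).
Since 253 ≠ 1, base 5 is a Fermat witness: 427 is composite.

253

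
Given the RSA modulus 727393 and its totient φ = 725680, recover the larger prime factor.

φ(n) = (p−1)(q−1) = n − (p+q) + 1, so p + q = 727393 − 725680 + 1 = 1714.
p and q are the roots of t² − 1714t + 727393 = 0.
Discriminant: 1714² − 4·727393 = 2937796 − 2909572 = 28224; √28224 = 168.
q = (1714 − 168)/2 = 773, p = (1714 + 168)/2 = 941.
Check: 773 · 941 = 727393.

941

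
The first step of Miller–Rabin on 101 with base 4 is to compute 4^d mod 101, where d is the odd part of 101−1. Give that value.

101 − 1 = 100 = 2^2 · 25, so d = 25.
4^1 ≡ 4 (mod 101)
4^2 ≡ 4^2 = 16 ≡ 16 (mod 101)
4^4 ≡ 16^2 = 256 ≡ 54 (mod 101)
4^8 ≡ 54^2 = 2916 ≡ 88 (mod 101)
4^16 ≡ 88^2 = 7744 ≡ 68 (mod 101)
25 = 16 + 8 + 1 in binary powers of 2.
So 4^25 ≡ 68 · 88 · 4 ≡ 100 (mod 101).
Since 4^d ≡ 100 (mod 101), base 4 does not prove 101 composite.

100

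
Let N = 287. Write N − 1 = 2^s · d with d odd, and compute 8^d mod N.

225

287 − 1 = 286 = 2^1 · 143, so d = 143.
8^1 ≡ 8 (mod 287)
8^2 ≡ 8^2 = 64 ≡ 64 (mod 287)
8^4 ≡ 64^2 = 4096 ≡ 78 (mod 287)
8^8 ≡ 78^2 = 6084 ≡ 57 (mod 287)
8^16 ≡ 57^2 = 3249 ≡ 92 (mod 287)
8^32 ≡ 92^2 = 8464 ≡ 141 (mod 287)
8^64 ≡ 141^2 = 19881 ≡ 78 (mod 287)
8^128 ≡ 78^2 = 6084 ≡ 57 (mod 287)
143 = 128 + 8 + 4 + 2 + 1 in binary powers of 2.
So 8^143 ≡ 57 · 57 · 78 · 64 · 8 ≡ 225 (mod 287).
Squaring chain: 225; never reaches −1, so base 8 is a Miller–Rabin witness that 287 is composite.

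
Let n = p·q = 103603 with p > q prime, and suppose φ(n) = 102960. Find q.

313

φ(n) = (p−1)(q−1) = n − (p+q) + 1, so p + q = 103603 − 102960 + 1 = 644.
p and q are the roots of t² − 644t + 103603 = 0.
Discriminant: 644² − 4·103603 = 414736 − 414412 = 324; √324 = 18.
q = (644 − 18)/2 = 313, p = (644 + 18)/2 = 331.
Check: 313 · 331 = 103603.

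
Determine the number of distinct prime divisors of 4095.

4095 = 3^2 · 455
455 = 5 · 91
91 = 7 · 13
4095 = 3^2 · 5 · 7 · 13, which has 4 distinct prime factors.

4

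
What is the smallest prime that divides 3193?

3193 is odd.
Digit sum 16, not divisible by 3.
Ends in 3: not divisible by 5.
7: 3193 = 7·456 + 1
11: 3193 = 11·290 + 3
13: 3193 = 13·245 + 8
17: 3193 = 17·187 + 14
19: 3193 = 19·168 + 1
23: 3193 = 23·138 + 19
29: 3193 = 29·110 + 3
31: 3193 = 31·103

31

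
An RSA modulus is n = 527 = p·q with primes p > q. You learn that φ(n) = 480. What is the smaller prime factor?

17

φ(n) = (p−1)(q−1) = n − (p+q) + 1, so p + q = 527 − 480 + 1 = 48.
p and q are the roots of t² − 48t + 527 = 0.
Discriminant: 48² − 4·527 = 2304 − 2108 = 196; √196 = 14.
q = (48 − 14)/2 = 17, p = (48 + 14)/2 = 31.
Check: 17 · 31 = 527.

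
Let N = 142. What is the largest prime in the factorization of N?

71

142 = 2 · 71
71 is prime.
So 142 = 2 · 71; the largest prime factor is 71.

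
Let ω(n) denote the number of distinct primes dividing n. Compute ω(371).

371 = 7 · 53
371 = 7 · 53, which has 2 distinct prime factors.

2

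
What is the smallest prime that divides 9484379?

73

9484379 is odd.
Digit sum 44, not divisible by 3.
Ends in 9: not divisible by 5.
7: 9484379 = 7·1354911 + 2
11: 9484379 = 11·862216 + 3
13: 9484379 = 13·729567 + 8
17: 9484379 = 17·557904 + 11
19: 9484379 = 19·499177 + 16
23: 9484379 = 23·412364 + 7
29: 9484379 = 29·327047 + 16
31: 9484379 = 31·305947 + 22
37: 9484379 = 37·256334 + 21
41: 9484379 = 41·231326 + 13
43: 9484379 = 43·220566 + 41
47: 9484379 = 47·201795 + 14
53: 9484379 = 53·178950 + 29
59: 9484379 = 59·160752 + 11
61: 9484379 = 61·155481 + 38
67: 9484379 = 67·141557 + 60
71: 9484379 = 71·133582 + 57
73: 9484379 = 73·129923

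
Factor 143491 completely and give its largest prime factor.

71

143491 = 43 · 3337
3337 = 47 · 71
71 is prime.
So 143491 = 43 · 47 · 71; the largest prime factor is 71.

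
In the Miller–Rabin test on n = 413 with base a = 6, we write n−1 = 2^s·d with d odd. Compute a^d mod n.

413 − 1 = 412 = 2^2 · 103, so d = 103.
6^1 ≡ 6 (mod 413)
6^2 ≡ 6^2 = 36 ≡ 36 (mod 413)
6^4 ≡ 36^2 = 1296 ≡ 57 (mod 413)
6^8 ≡ 57^2 = 3249 ≡ 358 (mod 413)
6^16 ≡ 358^2 = 128164 ≡ 134 (mod 413)
6^32 ≡ 134^2 = 17956 ≡ 197 (mod 413)
6^64 ≡ 197^2 = 38809 ≡ 400 (mod 413)
103 = 64 + 32 + 4 + 2 + 1 in binary powers of 2.
So 6^103 ≡ 400 · 197 · 57 · 36 · 6 ≡ 279 (mod 413).
Squaring chain: 279 → 197; never reaches −1, so base 6 is a Miller–Rabin witness that 413 is composite.

279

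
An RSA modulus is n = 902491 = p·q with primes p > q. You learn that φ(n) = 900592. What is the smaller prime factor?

947

φ(n) = (p−1)(q−1) = n − (p+q) + 1, so p + q = 902491 − 900592 + 1 = 1900.
p and q are the roots of t² − 1900t + 902491 = 0.
Discriminant: 1900² − 4·902491 = 3610000 − 3609964 = 36; √36 = 6.
q = (1900 − 6)/2 = 947, p = (1900 + 6)/2 = 953.
Check: 947 · 953 = 902491.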